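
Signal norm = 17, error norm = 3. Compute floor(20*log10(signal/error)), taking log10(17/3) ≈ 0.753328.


||x||/||e|| = 17/3.
log10(17/3) ≈ 0.753328.
20*log10(||x||/||e||) ≈ 20*0.753328 = 15.06656.
floor(15.06656) = 15.

15


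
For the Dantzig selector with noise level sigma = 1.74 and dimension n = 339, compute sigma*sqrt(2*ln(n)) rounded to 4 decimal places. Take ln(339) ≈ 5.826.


ln(339) ≈ 5.826.
2*ln(n) ≈ 11.652.
sqrt(2*ln(n)) ≈ sqrt(11.652) ≈ 3.413503.
threshold ≈ 1.74*3.413503 = 5.93949522 ≈ 5.9395.

5.9395


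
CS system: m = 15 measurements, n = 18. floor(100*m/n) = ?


100*m/n = 100*15/18 ≈ 83.3333.
floor = 83.

83


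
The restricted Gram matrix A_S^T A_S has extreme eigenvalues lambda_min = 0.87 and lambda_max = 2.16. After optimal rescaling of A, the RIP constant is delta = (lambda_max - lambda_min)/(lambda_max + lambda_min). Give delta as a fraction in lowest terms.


lambda_max - lambda_min = 2.16 - 0.87 = 1.29.
lambda_max + lambda_min = 2.16 + 0.87 = 3.03.
delta = 1.29/3.03 = 129/303 = 43/101.

43/101


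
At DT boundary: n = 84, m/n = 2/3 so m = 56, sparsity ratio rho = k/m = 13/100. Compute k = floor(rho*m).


m = 2/3*84 = 56.
rho = 13/100.
rho*m = 13/100*56 = 7.28.
k = floor(7.28) = 7.

7


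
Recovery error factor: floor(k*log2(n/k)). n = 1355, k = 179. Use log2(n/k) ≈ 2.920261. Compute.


log2(n/k) = log2(1355/179) ≈ 2.920261.
k*log2(n/k) ≈ 179*2.920261 = 522.726719.
floor(522.726719) = 522.

522


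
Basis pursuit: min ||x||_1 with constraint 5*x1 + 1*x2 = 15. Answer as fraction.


Axis intercepts:
  x1 = 3, x2 = 0: L1 = 3
  x1 = 0, x2 = 15: L1 = 15
x* = (3, 0)
||x*||_1 = 3.

3


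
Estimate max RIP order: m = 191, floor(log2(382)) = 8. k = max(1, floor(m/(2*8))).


floor(log2(382)) = 8.
2*8 = 16.
m/(2*floor(log2(n))) = 191/16 ≈ 11.9375.
floor = 11.
k = max(1, 11) = 11.

11


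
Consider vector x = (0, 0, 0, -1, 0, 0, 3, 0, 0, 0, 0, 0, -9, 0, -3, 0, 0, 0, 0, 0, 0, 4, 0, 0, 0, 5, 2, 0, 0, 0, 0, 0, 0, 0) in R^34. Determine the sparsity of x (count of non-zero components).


Non-zero positions: [3, 6, 12, 14, 21, 25, 26].
Sparsity = 7.

7


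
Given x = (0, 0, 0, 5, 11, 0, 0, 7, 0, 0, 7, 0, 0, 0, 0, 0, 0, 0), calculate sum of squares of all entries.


Non-zero entries: [(3, 5), (4, 11), (7, 7), (10, 7)]
Squares: [25, 121, 49, 49]
||x||_2^2 = sum = 244.

244


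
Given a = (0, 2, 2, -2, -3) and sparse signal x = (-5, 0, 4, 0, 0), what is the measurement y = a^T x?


Non-zero terms: ['0*-5', '2*4']
Products: [0, 8]
y = sum = 8.

8


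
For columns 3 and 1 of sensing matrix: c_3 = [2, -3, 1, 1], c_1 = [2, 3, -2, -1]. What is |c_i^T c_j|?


Inner product: 2*2 + -3*3 + 1*-2 + 1*-1
Products: [4, -9, -2, -1]
Sum = -8.
|dot| = 8.

8


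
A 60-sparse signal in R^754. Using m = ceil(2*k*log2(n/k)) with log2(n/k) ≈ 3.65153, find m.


log2(n/k) = log2(754/60) ≈ 3.65153.
2*k*log2(n/k) ≈ 2*60*3.65153 = 438.1836.
m = ceil(438.1836) = 439.

439


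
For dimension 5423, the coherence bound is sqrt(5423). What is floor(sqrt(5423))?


73^2 = 5329 <= 5423 < 5476 = 74^2, so 73 <= sqrt(5423) < 74.
floor(sqrt(5423)) = 73.

73


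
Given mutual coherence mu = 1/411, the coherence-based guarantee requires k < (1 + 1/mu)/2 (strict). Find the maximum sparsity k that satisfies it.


1/mu = 411.
1 + 1/mu = 412.
(1 + 1/mu)/2 = 206 is an integer and the inequality is strict, so k_max = 206 - 1 = 205.

205


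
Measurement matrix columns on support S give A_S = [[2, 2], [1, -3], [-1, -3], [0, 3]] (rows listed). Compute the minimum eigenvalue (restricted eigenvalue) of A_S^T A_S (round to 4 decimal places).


A_S^T A_S = [[6, 4], [4, 31]].
trace = 37.
det = 170.
disc = trace^2 - 4*det = 1369 - 4*170 = 689.
sqrt(689) ≈ 26.248809.
lam_min = (37 - sqrt(689))/2 ≈ (37 - 26.248809)/2 = 5.3755955 ≈ 5.3756.

5.3756


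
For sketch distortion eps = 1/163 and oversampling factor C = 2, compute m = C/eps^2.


1/eps = 163.
(1/eps)^2 = 26569.
m = 2*26569 = 53138.

53138


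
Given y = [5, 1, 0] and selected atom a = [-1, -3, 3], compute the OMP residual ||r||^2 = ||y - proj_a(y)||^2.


a^T a = 19.
a^T y = -8.
coeff = -8/19 = -8/19.
||r||^2 = 430/19.

430/19


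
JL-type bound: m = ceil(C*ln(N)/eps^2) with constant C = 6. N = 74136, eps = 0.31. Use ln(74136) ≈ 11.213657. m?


ln(74136) ≈ 11.213657.
eps^2 = 0.31^2 = 0.0961.
C*ln(N)/eps^2 ≈ 6*11.213657/0.0961 ≈ 700.1243.
m = ceil(700.1243) = 701.

701


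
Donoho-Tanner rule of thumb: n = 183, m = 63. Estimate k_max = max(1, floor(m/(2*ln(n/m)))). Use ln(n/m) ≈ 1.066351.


n/m = 183/63 = 61/21.
ln(n/m) ≈ 1.066351.
2*ln(n/m) ≈ 2.132702.
m/(2*ln(n/m)) ≈ 63/2.132702 ≈ 29.54.
floor = 29.
k_max = max(1, 29) = 29.

29


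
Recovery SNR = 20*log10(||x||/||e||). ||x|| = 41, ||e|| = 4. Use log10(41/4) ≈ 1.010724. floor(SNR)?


||x||/||e|| = 41/4.
log10(41/4) ≈ 1.010724.
20*log10(||x||/||e||) ≈ 20*1.010724 = 20.21448.
floor(20.21448) = 20.

20


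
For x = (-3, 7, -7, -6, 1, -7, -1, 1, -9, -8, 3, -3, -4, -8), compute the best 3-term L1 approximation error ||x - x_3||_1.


Sorted |x_i| descending: [9, 8, 8, 7, 7, 7, 6, 4, 3, 3, 3, 1, 1, 1]
Keep top 3: [9, 8, 8]
Tail entries: [7, 7, 7, 6, 4, 3, 3, 3, 1, 1, 1]
L1 error = sum of tail = 43.

43


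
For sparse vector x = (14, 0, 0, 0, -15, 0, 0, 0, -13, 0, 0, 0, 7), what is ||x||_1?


Non-zero entries: [(0, 14), (4, -15), (8, -13), (12, 7)]
Absolute values: [14, 15, 13, 7]
||x||_1 = sum = 49.

49


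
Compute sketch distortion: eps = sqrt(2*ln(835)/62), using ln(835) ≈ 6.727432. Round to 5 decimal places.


ln(835) ≈ 6.727432.
2*ln(N)/m ≈ 2*6.727432/62 ≈ 0.21701394.
eps = sqrt(0.21701394) ≈ 0.4658476 ≈ 0.46585.

0.46585


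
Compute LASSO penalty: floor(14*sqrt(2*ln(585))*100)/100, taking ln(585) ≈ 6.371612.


ln(585) ≈ 6.371612.
2*ln(n) ≈ 12.743224.
sqrt(2*ln(n)) ≈ sqrt(12.743224) ≈ 3.569765.
lambda ≈ 14*3.569765 = 49.97671.
floor(lambda*100)/100 = 49.97.

49.97


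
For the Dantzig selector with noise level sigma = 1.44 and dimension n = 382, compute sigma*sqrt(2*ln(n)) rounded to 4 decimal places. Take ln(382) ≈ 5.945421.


ln(382) ≈ 5.945421.
2*ln(n) ≈ 11.890842.
sqrt(2*ln(n)) ≈ sqrt(11.890842) ≈ 3.44831.
threshold ≈ 1.44*3.44831 = 4.9655664 ≈ 4.9656.

4.9656


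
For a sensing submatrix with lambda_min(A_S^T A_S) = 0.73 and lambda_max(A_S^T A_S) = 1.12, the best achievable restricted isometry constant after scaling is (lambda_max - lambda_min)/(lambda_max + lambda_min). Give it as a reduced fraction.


lambda_max - lambda_min = 1.12 - 0.73 = 0.39.
lambda_max + lambda_min = 1.12 + 0.73 = 1.85.
delta = 0.39/1.85 = 39/185.

39/185


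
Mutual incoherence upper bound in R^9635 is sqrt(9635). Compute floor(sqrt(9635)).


98^2 = 9604 <= 9635 < 9801 = 99^2, so 98 <= sqrt(9635) < 99.
floor(sqrt(9635)) = 98.

98


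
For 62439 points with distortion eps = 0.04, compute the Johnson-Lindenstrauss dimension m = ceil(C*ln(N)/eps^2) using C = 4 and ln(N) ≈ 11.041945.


ln(62439) ≈ 11.041945.
eps^2 = 0.04^2 = 0.0016.
C*ln(N)/eps^2 ≈ 4*11.041945/0.0016 ≈ 27604.8625.
m = ceil(27604.8625) = 27605.

27605


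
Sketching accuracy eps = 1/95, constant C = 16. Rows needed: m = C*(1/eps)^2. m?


1/eps = 95.
(1/eps)^2 = 9025.
m = 16*9025 = 144400.

144400


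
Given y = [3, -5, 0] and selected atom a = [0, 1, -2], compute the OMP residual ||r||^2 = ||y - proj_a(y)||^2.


a^T a = 5.
a^T y = -5.
coeff = -5/5 = -1.
||r||^2 = 29.

29


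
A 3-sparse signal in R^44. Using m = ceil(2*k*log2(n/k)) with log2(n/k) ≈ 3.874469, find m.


log2(n/k) = log2(44/3) ≈ 3.874469.
2*k*log2(n/k) ≈ 2*3*3.874469 = 23.246814.
m = ceil(23.246814) = 24.

24


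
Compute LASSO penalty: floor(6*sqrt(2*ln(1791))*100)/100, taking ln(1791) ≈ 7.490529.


ln(1791) ≈ 7.490529.
2*ln(n) ≈ 14.981058.
sqrt(2*ln(n)) ≈ sqrt(14.981058) ≈ 3.870537.
lambda ≈ 6*3.870537 = 23.223222.
floor(lambda*100)/100 = 23.22.

23.22


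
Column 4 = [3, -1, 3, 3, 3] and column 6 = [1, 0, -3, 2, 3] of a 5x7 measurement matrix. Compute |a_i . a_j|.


Inner product: 3*1 + -1*0 + 3*-3 + 3*2 + 3*3
Products: [3, 0, -9, 6, 9]
Sum = 9.
|dot| = 9.

9


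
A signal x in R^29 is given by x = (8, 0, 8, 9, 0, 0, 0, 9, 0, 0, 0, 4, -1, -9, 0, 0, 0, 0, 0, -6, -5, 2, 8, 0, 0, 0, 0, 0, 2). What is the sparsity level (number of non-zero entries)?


Non-zero positions: [0, 2, 3, 7, 11, 12, 13, 19, 20, 21, 22, 28].
Sparsity = 12.

12


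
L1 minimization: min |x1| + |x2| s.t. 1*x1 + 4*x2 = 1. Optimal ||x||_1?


Axis intercepts:
  x1 = 1, x2 = 0: L1 = 1
  x1 = 0, x2 = 1/4: L1 = 1/4
x* = (0, 1/4)
||x*||_1 = 1/4.

1/4


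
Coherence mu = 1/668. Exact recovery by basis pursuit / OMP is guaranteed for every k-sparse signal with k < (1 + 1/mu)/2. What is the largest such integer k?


1/mu = 668.
1 + 1/mu = 669.
(1 + 1/mu)/2 = 334.5 is not an integer, so k_max = floor(334.5) = 334.

334


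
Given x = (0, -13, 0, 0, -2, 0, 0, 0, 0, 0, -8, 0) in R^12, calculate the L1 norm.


Non-zero entries: [(1, -13), (4, -2), (10, -8)]
Absolute values: [13, 2, 8]
||x||_1 = sum = 23.

23


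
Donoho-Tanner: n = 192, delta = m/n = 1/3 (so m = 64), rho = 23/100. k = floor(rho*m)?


m = 1/3*192 = 64.
rho = 23/100.
rho*m = 23/100*64 = 14.72.
k = floor(14.72) = 14.

14


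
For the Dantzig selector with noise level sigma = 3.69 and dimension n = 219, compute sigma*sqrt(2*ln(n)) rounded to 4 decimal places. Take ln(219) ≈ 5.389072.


ln(219) ≈ 5.389072.
2*ln(n) ≈ 10.778144.
sqrt(2*ln(n)) ≈ sqrt(10.778144) ≈ 3.283008.
threshold ≈ 3.69*3.283008 = 12.11429952 ≈ 12.1143.

12.1143


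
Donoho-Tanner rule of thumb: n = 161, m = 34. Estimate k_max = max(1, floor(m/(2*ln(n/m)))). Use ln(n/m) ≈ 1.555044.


n/m = 161/34.
ln(n/m) ≈ 1.555044.
2*ln(n/m) ≈ 3.110088.
m/(2*ln(n/m)) ≈ 34/3.110088 ≈ 10.9322.
floor = 10.
k_max = max(1, 10) = 10.

10


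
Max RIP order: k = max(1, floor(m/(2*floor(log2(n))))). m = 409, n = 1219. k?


floor(log2(1219)) = 10.
2*10 = 20.
m/(2*floor(log2(n))) = 409/20 ≈ 20.45.
floor = 20.
k = max(1, 20) = 20.

20


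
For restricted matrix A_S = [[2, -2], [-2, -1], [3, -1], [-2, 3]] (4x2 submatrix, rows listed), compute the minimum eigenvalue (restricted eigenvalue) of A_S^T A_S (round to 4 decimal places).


A_S^T A_S = [[21, -11], [-11, 15]].
trace = 36.
det = 194.
disc = trace^2 - 4*det = 1296 - 4*194 = 520.
sqrt(520) ≈ 22.803509.
lam_min = (36 - sqrt(520))/2 ≈ (36 - 22.803509)/2 = 6.5982455 ≈ 6.5982.

6.5982


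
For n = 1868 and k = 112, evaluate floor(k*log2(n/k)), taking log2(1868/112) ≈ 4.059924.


log2(n/k) = log2(1868/112) ≈ 4.059924.
k*log2(n/k) ≈ 112*4.059924 = 454.711488.
floor(454.711488) = 454.

454


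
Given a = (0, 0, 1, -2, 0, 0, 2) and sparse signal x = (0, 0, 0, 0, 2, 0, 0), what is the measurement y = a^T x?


Non-zero terms: ['0*2']
Products: [0]
y = sum = 0.

0


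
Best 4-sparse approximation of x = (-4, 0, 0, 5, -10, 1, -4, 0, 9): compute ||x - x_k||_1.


Sorted |x_i| descending: [10, 9, 5, 4, 4, 1, 0, 0, 0]
Keep top 4: [10, 9, 5, 4]
Tail entries: [4, 1, 0, 0, 0]
L1 error = sum of tail = 5.

5


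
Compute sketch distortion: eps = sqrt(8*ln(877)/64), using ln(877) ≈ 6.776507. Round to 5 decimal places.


ln(877) ≈ 6.776507.
8*ln(N)/m ≈ 8*6.776507/64 ≈ 0.84706337.
eps = sqrt(0.84706337) ≈ 0.9203605 ≈ 0.92036.

0.92036


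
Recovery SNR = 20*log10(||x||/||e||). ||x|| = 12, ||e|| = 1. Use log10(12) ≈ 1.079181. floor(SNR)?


||x||/||e|| = 12/1 = 12.
log10(12) ≈ 1.079181.
20*log10(||x||/||e||) ≈ 20*1.079181 = 21.58362.
floor(21.58362) = 21.

21


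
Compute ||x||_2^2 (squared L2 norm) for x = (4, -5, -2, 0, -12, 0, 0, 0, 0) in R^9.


Non-zero entries: [(0, 4), (1, -5), (2, -2), (4, -12)]
Squares: [16, 25, 4, 144]
||x||_2^2 = sum = 189.

189


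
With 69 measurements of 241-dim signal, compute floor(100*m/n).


100*m/n = 100*69/241 ≈ 28.6307.
floor = 28.

28


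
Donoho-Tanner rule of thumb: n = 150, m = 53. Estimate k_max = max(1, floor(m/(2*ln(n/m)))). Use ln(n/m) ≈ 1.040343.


n/m = 150/53.
ln(n/m) ≈ 1.040343.
2*ln(n/m) ≈ 2.080686.
m/(2*ln(n/m)) ≈ 53/2.080686 ≈ 25.4724.
floor = 25.
k_max = max(1, 25) = 25.

25


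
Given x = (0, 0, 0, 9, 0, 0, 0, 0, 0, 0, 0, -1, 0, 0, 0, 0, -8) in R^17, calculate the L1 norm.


Non-zero entries: [(3, 9), (11, -1), (16, -8)]
Absolute values: [9, 1, 8]
||x||_1 = sum = 18.

18


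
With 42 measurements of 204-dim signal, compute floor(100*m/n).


100*m/n = 100*42/204 ≈ 20.5882.
floor = 20.

20


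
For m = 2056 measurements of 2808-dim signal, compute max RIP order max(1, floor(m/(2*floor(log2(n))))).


floor(log2(2808)) = 11.
2*11 = 22.
m/(2*floor(log2(n))) = 2056/22 ≈ 93.4545.
floor = 93.
k = max(1, 93) = 93.

93


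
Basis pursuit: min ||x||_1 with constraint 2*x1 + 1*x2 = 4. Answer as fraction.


Axis intercepts:
  x1 = 2, x2 = 0: L1 = 2
  x1 = 0, x2 = 4: L1 = 4
x* = (2, 0)
||x*||_1 = 2.

2


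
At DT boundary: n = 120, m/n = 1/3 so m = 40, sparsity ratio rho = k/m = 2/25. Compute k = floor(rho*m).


m = 1/3*120 = 40.
rho = 2/25.
rho*m = 2/25*40 = 3.2.
k = floor(3.2) = 3.

3


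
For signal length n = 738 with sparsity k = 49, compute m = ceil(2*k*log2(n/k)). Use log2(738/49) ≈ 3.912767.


log2(n/k) = log2(738/49) ≈ 3.912767.
2*k*log2(n/k) ≈ 2*49*3.912767 = 383.451166.
m = ceil(383.451166) = 384.

384


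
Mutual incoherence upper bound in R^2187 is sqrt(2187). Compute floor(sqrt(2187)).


46^2 = 2116 <= 2187 < 2209 = 47^2, so 46 <= sqrt(2187) < 47.
floor(sqrt(2187)) = 46.

46


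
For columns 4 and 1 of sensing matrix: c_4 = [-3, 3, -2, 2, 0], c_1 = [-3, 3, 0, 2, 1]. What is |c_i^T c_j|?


Inner product: -3*-3 + 3*3 + -2*0 + 2*2 + 0*1
Products: [9, 9, 0, 4, 0]
Sum = 22.
|dot| = 22.

22


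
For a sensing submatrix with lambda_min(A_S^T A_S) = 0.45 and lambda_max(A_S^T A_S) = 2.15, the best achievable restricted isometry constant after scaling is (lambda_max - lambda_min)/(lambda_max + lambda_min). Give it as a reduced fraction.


lambda_max - lambda_min = 2.15 - 0.45 = 1.70.
lambda_max + lambda_min = 2.15 + 0.45 = 2.60.
delta = 1.70/2.60 = 170/260 = 17/26.

17/26


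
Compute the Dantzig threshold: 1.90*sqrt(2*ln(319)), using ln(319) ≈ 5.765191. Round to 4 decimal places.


ln(319) ≈ 5.765191.
2*ln(n) ≈ 11.530382.
sqrt(2*ln(n)) ≈ sqrt(11.530382) ≈ 3.395642.
threshold ≈ 1.90*3.395642 = 6.4517198 ≈ 6.4517.

6.4517


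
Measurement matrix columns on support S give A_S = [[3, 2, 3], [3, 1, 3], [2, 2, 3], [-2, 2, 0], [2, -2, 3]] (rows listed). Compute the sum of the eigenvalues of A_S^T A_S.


Sum of eigenvalues of A_S^T A_S = trace(A_S^T A_S) = sum of squared column norms of A_S.
A_S^T A_S diagonal: [30, 17, 36].
trace = 30 + 17 + 36 = 83.

83


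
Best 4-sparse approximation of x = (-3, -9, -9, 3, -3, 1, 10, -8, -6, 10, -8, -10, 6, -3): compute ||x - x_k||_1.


Sorted |x_i| descending: [10, 10, 10, 9, 9, 8, 8, 6, 6, 3, 3, 3, 3, 1]
Keep top 4: [10, 10, 10, 9]
Tail entries: [9, 8, 8, 6, 6, 3, 3, 3, 3, 1]
L1 error = sum of tail = 50.

50


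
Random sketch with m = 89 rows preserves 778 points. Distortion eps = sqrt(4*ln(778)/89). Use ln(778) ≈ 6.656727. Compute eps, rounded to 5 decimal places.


ln(778) ≈ 6.656727.
4*ln(N)/m ≈ 4*6.656727/89 ≈ 0.29917874.
eps = sqrt(0.29917874) ≈ 0.5469723 ≈ 0.54697.

0.54697


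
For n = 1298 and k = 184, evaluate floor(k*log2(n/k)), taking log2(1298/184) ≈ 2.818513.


log2(n/k) = log2(1298/184) ≈ 2.818513.
k*log2(n/k) ≈ 184*2.818513 = 518.606392.
floor(518.606392) = 518.

518


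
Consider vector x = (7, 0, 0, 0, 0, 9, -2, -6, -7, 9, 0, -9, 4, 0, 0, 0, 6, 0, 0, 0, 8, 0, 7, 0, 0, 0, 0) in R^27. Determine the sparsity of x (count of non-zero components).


Non-zero positions: [0, 5, 6, 7, 8, 9, 11, 12, 16, 20, 22].
Sparsity = 11.

11


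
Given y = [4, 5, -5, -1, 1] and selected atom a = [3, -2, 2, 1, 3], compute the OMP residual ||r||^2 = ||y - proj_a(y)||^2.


a^T a = 27.
a^T y = -6.
coeff = -6/27 = -2/9.
||r||^2 = 200/3.

200/3


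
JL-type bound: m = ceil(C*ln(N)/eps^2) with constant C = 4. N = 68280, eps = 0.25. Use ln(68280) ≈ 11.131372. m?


ln(68280) ≈ 11.131372.
eps^2 = 0.25^2 = 0.0625.
C*ln(N)/eps^2 ≈ 4*11.131372/0.0625 ≈ 712.4078.
m = ceil(712.4078) = 713.

713


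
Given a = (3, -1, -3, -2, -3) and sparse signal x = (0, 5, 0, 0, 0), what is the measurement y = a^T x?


Non-zero terms: ['-1*5']
Products: [-5]
y = sum = -5.

-5


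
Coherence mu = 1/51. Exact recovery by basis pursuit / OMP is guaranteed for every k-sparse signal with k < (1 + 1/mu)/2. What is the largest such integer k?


1/mu = 51.
1 + 1/mu = 52.
(1 + 1/mu)/2 = 26 is an integer and the inequality is strict, so k_max = 26 - 1 = 25.

25


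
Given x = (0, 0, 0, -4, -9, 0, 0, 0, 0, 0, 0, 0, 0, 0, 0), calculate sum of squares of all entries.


Non-zero entries: [(3, -4), (4, -9)]
Squares: [16, 81]
||x||_2^2 = sum = 97.

97


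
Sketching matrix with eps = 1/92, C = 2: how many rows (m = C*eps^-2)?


1/eps = 92.
(1/eps)^2 = 8464.
m = 2*8464 = 16928.

16928


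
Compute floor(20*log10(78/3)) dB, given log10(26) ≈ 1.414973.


||x||/||e|| = 78/3 = 26.
log10(26) ≈ 1.414973.
20*log10(||x||/||e||) ≈ 20*1.414973 = 28.29946.
floor(28.29946) = 28.

28


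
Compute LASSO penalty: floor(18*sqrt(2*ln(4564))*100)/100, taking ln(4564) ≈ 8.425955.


ln(4564) ≈ 8.425955.
2*ln(n) ≈ 16.85191.
sqrt(2*ln(n)) ≈ sqrt(16.85191) ≈ 4.105108.
lambda ≈ 18*4.105108 = 73.891944.
floor(lambda*100)/100 = 73.89.

73.89


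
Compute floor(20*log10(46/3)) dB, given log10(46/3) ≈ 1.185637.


||x||/||e|| = 46/3.
log10(46/3) ≈ 1.185637.
20*log10(||x||/||e||) ≈ 20*1.185637 = 23.71274.
floor(23.71274) = 23.

23


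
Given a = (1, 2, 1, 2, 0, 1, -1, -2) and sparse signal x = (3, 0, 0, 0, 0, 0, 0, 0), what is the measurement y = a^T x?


Non-zero terms: ['1*3']
Products: [3]
y = sum = 3.

3


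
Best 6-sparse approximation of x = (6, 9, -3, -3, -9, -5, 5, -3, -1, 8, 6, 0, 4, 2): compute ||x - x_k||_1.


Sorted |x_i| descending: [9, 9, 8, 6, 6, 5, 5, 4, 3, 3, 3, 2, 1, 0]
Keep top 6: [9, 9, 8, 6, 6, 5]
Tail entries: [5, 4, 3, 3, 3, 2, 1, 0]
L1 error = sum of tail = 21.

21


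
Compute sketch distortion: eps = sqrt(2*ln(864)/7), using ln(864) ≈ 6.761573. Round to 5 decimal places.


ln(864) ≈ 6.761573.
2*ln(N)/m ≈ 2*6.761573/7 ≈ 1.931878.
eps = sqrt(1.931878) ≈ 1.3899201 ≈ 1.38992.

1.38992


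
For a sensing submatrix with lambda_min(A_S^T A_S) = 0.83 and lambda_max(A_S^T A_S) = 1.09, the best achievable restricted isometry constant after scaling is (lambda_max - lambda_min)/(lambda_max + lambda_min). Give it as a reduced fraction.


lambda_max - lambda_min = 1.09 - 0.83 = 0.26.
lambda_max + lambda_min = 1.09 + 0.83 = 1.92.
delta = 0.26/1.92 = 26/192 = 13/96.

13/96


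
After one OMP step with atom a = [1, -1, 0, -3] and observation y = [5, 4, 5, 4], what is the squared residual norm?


a^T a = 11.
a^T y = -11.
coeff = -11/11 = -1.
||r||^2 = 71.

71


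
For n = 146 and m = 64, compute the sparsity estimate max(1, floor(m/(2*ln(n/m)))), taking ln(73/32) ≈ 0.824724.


n/m = 146/64 = 73/32.
ln(n/m) ≈ 0.824724.
2*ln(n/m) ≈ 1.649448.
m/(2*ln(n/m)) ≈ 64/1.649448 ≈ 38.8009.
floor = 38.
k_max = max(1, 38) = 38.

38


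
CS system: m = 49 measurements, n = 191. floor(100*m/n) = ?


100*m/n = 100*49/191 ≈ 25.6545.
floor = 25.

25


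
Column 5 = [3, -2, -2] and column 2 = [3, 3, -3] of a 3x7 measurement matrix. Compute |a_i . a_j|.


Inner product: 3*3 + -2*3 + -2*-3
Products: [9, -6, 6]
Sum = 9.
|dot| = 9.

9


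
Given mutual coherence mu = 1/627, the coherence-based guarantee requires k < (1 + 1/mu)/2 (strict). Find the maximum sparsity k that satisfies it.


1/mu = 627.
1 + 1/mu = 628.
(1 + 1/mu)/2 = 314 is an integer and the inequality is strict, so k_max = 314 - 1 = 313.

313


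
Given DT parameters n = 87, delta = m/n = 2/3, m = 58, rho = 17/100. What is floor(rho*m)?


m = 2/3*87 = 58.
rho = 17/100.
rho*m = 17/100*58 = 9.86.
k = floor(9.86) = 9.

9


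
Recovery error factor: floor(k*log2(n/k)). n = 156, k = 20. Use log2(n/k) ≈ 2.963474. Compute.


log2(n/k) = log2(156/20) ≈ 2.963474.
k*log2(n/k) ≈ 20*2.963474 = 59.26948.
floor(59.26948) = 59.

59


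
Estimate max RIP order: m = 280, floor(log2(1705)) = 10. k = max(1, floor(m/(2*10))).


floor(log2(1705)) = 10.
2*10 = 20.
m/(2*floor(log2(n))) = 280/20 ≈ 14.0.
floor = 14.
k = max(1, 14) = 14.

14


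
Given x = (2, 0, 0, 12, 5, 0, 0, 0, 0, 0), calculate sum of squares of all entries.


Non-zero entries: [(0, 2), (3, 12), (4, 5)]
Squares: [4, 144, 25]
||x||_2^2 = sum = 173.

173


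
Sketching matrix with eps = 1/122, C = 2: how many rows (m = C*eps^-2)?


1/eps = 122.
(1/eps)^2 = 14884.
m = 2*14884 = 29768.

29768


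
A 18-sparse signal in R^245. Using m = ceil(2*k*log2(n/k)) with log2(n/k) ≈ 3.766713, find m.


log2(n/k) = log2(245/18) ≈ 3.766713.
2*k*log2(n/k) ≈ 2*18*3.766713 = 135.601668.
m = ceil(135.601668) = 136.

136


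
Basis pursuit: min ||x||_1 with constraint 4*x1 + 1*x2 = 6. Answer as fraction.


Axis intercepts:
  x1 = 3/2, x2 = 0: L1 = 3/2
  x1 = 0, x2 = 6: L1 = 6
x* = (3/2, 0)
||x*||_1 = 3/2.

3/2


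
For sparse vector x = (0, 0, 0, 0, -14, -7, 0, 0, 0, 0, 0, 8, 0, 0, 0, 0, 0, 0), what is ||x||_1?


Non-zero entries: [(4, -14), (5, -7), (11, 8)]
Absolute values: [14, 7, 8]
||x||_1 = sum = 29.

29


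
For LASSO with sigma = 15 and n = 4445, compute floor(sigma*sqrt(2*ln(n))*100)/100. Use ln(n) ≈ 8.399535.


ln(4445) ≈ 8.399535.
2*ln(n) ≈ 16.79907.
sqrt(2*ln(n)) ≈ sqrt(16.79907) ≈ 4.098667.
lambda ≈ 15*4.098667 = 61.480005.
floor(lambda*100)/100 = 61.48.

61.48


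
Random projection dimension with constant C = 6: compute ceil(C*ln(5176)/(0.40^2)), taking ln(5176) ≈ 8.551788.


ln(5176) ≈ 8.551788.
eps^2 = 0.40^2 = 0.16.
C*ln(N)/eps^2 ≈ 6*8.551788/0.16 ≈ 320.692.
m = ceil(320.692) = 321.

321


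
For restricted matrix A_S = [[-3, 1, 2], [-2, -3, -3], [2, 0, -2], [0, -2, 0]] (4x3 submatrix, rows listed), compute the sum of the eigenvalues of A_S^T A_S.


Sum of eigenvalues of A_S^T A_S = trace(A_S^T A_S) = sum of squared column norms of A_S.
A_S^T A_S diagonal: [17, 14, 17].
trace = 17 + 14 + 17 = 48.

48


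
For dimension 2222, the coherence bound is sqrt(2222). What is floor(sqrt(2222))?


47^2 = 2209 <= 2222 < 2304 = 48^2, so 47 <= sqrt(2222) < 48.
floor(sqrt(2222)) = 47.

47


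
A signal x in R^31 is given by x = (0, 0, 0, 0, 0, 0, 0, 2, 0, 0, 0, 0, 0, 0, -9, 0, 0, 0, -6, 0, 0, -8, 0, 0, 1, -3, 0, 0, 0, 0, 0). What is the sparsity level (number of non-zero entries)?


Non-zero positions: [7, 14, 18, 21, 24, 25].
Sparsity = 6.

6


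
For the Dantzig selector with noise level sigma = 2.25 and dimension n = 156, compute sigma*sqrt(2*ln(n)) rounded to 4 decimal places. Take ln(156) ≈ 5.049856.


ln(156) ≈ 5.049856.
2*ln(n) ≈ 10.099712.
sqrt(2*ln(n)) ≈ sqrt(10.099712) ≈ 3.178004.
threshold ≈ 2.25*3.178004 = 7.150509 ≈ 7.1505.

7.1505


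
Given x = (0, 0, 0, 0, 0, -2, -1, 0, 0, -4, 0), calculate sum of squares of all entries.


Non-zero entries: [(5, -2), (6, -1), (9, -4)]
Squares: [4, 1, 16]
||x||_2^2 = sum = 21.

21


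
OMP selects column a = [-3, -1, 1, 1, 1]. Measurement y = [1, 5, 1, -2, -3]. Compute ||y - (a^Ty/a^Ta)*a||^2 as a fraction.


a^T a = 13.
a^T y = -12.
coeff = -12/13 = -12/13.
||r||^2 = 376/13.

376/13


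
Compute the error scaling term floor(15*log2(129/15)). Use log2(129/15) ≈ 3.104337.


log2(n/k) = log2(129/15) ≈ 3.104337.
k*log2(n/k) ≈ 15*3.104337 = 46.565055.
floor(46.565055) = 46.

46


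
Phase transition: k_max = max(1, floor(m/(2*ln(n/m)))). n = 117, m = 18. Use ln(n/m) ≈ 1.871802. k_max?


n/m = 117/18 = 13/2.
ln(n/m) ≈ 1.871802.
2*ln(n/m) ≈ 3.743604.
m/(2*ln(n/m)) ≈ 18/3.743604 ≈ 4.8082.
floor = 4.
k_max = max(1, 4) = 4.

4


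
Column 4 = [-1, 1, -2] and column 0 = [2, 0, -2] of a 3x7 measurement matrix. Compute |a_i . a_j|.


Inner product: -1*2 + 1*0 + -2*-2
Products: [-2, 0, 4]
Sum = 2.
|dot| = 2.

2


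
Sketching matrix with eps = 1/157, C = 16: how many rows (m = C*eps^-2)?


1/eps = 157.
(1/eps)^2 = 24649.
m = 16*24649 = 394384.

394384


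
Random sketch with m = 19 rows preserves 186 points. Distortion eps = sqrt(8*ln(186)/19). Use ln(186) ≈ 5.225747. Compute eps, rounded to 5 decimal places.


ln(186) ≈ 5.225747.
8*ln(N)/m ≈ 8*5.225747/19 ≈ 2.20031453.
eps = sqrt(2.20031453) ≈ 1.4833457 ≈ 1.48335.

1.48335


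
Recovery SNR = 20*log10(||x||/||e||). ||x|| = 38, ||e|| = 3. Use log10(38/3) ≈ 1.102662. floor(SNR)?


||x||/||e|| = 38/3.
log10(38/3) ≈ 1.102662.
20*log10(||x||/||e||) ≈ 20*1.102662 = 22.05324.
floor(22.05324) = 22.

22


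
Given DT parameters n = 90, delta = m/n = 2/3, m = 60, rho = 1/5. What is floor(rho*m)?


m = 2/3*90 = 60.
rho = 1/5.
rho*m = 1/5*60 = 12.
k = floor(12) = 12.

12


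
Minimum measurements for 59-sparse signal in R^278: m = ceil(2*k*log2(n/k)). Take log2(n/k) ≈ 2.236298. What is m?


log2(n/k) = log2(278/59) ≈ 2.236298.
2*k*log2(n/k) ≈ 2*59*2.236298 = 263.883164.
m = ceil(263.883164) = 264.

264


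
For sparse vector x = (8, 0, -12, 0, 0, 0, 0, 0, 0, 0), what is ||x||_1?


Non-zero entries: [(0, 8), (2, -12)]
Absolute values: [8, 12]
||x||_1 = sum = 20.

20


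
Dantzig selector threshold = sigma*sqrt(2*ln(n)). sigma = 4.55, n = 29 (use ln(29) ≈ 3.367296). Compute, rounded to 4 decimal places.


ln(29) ≈ 3.367296.
2*ln(n) ≈ 6.734592.
sqrt(2*ln(n)) ≈ sqrt(6.734592) ≈ 2.595109.
threshold ≈ 4.55*2.595109 = 11.80774595 ≈ 11.8077.

11.8077


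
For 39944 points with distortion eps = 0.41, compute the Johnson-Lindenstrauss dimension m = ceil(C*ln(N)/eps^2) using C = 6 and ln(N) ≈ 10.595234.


ln(39944) ≈ 10.595234.
eps^2 = 0.41^2 = 0.1681.
C*ln(N)/eps^2 ≈ 6*10.595234/0.1681 ≈ 378.1761.
m = ceil(378.1761) = 379.

379


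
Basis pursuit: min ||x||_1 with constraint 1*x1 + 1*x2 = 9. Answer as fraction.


Axis intercepts:
  x1 = 9, x2 = 0: L1 = 9
  x1 = 0, x2 = 9: L1 = 9
x* = (9, 0)
||x*||_1 = 9.

9


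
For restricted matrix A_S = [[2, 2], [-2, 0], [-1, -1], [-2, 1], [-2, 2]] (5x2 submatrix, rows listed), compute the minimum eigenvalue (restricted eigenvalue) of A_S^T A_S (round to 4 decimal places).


A_S^T A_S = [[17, -1], [-1, 10]].
trace = 27.
det = 169.
disc = trace^2 - 4*det = 729 - 4*169 = 53.
sqrt(53) ≈ 7.280110.
lam_min = (27 - sqrt(53))/2 ≈ (27 - 7.280110)/2 = 9.859945 ≈ 9.8599.

9.8599


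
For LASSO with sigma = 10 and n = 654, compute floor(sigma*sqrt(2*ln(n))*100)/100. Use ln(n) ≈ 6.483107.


ln(654) ≈ 6.483107.
2*ln(n) ≈ 12.966214.
sqrt(2*ln(n)) ≈ sqrt(12.966214) ≈ 3.600863.
lambda ≈ 10*3.600863 = 36.00863.
floor(lambda*100)/100 = 36.00.

36.00


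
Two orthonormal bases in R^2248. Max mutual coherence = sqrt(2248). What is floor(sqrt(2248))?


47^2 = 2209 <= 2248 < 2304 = 48^2, so 47 <= sqrt(2248) < 48.
floor(sqrt(2248)) = 47.

47


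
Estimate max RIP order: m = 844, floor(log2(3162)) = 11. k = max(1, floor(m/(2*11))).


floor(log2(3162)) = 11.
2*11 = 22.
m/(2*floor(log2(n))) = 844/22 ≈ 38.3636.
floor = 38.
k = max(1, 38) = 38.

38


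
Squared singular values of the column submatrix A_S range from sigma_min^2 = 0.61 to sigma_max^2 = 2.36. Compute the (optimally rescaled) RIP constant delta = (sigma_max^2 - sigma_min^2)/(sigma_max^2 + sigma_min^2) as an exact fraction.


lambda_max - lambda_min = 2.36 - 0.61 = 1.75.
lambda_max + lambda_min = 2.36 + 0.61 = 2.97.
delta = 1.75/2.97 = 175/297.

175/297


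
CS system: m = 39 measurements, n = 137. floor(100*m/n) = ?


100*m/n = 100*39/137 ≈ 28.4672.
floor = 28.

28


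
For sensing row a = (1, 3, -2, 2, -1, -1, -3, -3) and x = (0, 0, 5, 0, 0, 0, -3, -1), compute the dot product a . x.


Non-zero terms: ['-2*5', '-3*-3', '-3*-1']
Products: [-10, 9, 3]
y = sum = 2.

2


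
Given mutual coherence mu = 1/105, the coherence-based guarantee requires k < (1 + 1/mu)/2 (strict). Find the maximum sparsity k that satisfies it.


1/mu = 105.
1 + 1/mu = 106.
(1 + 1/mu)/2 = 53 is an integer and the inequality is strict, so k_max = 53 - 1 = 52.

52


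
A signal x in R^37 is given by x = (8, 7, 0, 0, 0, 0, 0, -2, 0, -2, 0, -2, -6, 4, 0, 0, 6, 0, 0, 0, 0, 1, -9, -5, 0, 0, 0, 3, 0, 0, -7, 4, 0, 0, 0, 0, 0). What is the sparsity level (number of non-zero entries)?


Non-zero positions: [0, 1, 7, 9, 11, 12, 13, 16, 21, 22, 23, 27, 30, 31].
Sparsity = 14.

14


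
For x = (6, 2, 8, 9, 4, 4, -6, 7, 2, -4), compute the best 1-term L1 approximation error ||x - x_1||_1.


Sorted |x_i| descending: [9, 8, 7, 6, 6, 4, 4, 4, 2, 2]
Keep top 1: [9]
Tail entries: [8, 7, 6, 6, 4, 4, 4, 2, 2]
L1 error = sum of tail = 43.

43


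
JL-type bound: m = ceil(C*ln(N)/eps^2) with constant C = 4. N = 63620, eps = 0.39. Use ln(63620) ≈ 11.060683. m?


ln(63620) ≈ 11.060683.
eps^2 = 0.39^2 = 0.1521.
C*ln(N)/eps^2 ≈ 4*11.060683/0.1521 ≈ 290.8792.
m = ceil(290.8792) = 291.

291


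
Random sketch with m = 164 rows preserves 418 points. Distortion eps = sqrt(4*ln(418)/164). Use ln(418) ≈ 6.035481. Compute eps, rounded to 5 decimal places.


ln(418) ≈ 6.035481.
4*ln(N)/m ≈ 4*6.035481/164 ≈ 0.14720685.
eps = sqrt(0.14720685) ≈ 0.3836754 ≈ 0.38368.

0.38368


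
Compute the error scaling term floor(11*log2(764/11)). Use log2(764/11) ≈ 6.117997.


log2(n/k) = log2(764/11) ≈ 6.117997.
k*log2(n/k) ≈ 11*6.117997 = 67.297967.
floor(67.297967) = 67.

67


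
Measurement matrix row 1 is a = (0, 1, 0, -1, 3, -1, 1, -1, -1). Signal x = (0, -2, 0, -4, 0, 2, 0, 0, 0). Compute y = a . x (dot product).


Non-zero terms: ['1*-2', '-1*-4', '-1*2']
Products: [-2, 4, -2]
y = sum = 0.

0


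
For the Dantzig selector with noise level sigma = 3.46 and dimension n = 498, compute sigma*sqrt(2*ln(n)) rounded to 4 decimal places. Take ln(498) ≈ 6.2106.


ln(498) ≈ 6.2106.
2*ln(n) ≈ 12.4212.
sqrt(2*ln(n)) ≈ sqrt(12.4212) ≈ 3.524372.
threshold ≈ 3.46*3.524372 = 12.19432712 ≈ 12.1943.

12.1943


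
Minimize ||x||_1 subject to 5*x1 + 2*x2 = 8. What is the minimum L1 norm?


Axis intercepts:
  x1 = 8/5, x2 = 0: L1 = 8/5
  x1 = 0, x2 = 4: L1 = 4
x* = (8/5, 0)
||x*||_1 = 8/5.

8/5


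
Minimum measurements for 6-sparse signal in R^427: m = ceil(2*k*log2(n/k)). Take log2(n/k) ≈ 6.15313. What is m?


log2(n/k) = log2(427/6) ≈ 6.15313.
2*k*log2(n/k) ≈ 2*6*6.15313 = 73.83756.
m = ceil(73.83756) = 74.

74


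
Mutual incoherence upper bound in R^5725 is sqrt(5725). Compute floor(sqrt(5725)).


75^2 = 5625 <= 5725 < 5776 = 76^2, so 75 <= sqrt(5725) < 76.
floor(sqrt(5725)) = 75.

75


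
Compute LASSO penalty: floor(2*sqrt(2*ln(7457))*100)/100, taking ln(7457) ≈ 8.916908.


ln(7457) ≈ 8.916908.
2*ln(n) ≈ 17.833816.
sqrt(2*ln(n)) ≈ sqrt(17.833816) ≈ 4.22301.
lambda ≈ 2*4.22301 = 8.44602.
floor(lambda*100)/100 = 8.44.

8.44


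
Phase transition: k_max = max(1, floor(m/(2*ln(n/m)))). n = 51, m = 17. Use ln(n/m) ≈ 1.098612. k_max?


n/m = 51/17 = 3.
ln(n/m) ≈ 1.098612.
2*ln(n/m) ≈ 2.197224.
m/(2*ln(n/m)) ≈ 17/2.197224 ≈ 7.737.
floor = 7.
k_max = max(1, 7) = 7.

7


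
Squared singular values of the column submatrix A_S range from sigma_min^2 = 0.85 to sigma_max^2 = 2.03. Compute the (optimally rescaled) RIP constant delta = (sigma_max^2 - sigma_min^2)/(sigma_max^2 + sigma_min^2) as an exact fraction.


lambda_max - lambda_min = 2.03 - 0.85 = 1.18.
lambda_max + lambda_min = 2.03 + 0.85 = 2.88.
delta = 1.18/2.88 = 118/288 = 59/144.

59/144


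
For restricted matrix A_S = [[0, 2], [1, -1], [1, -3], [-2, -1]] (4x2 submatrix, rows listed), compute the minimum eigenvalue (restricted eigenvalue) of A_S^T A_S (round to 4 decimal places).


A_S^T A_S = [[6, -2], [-2, 15]].
trace = 21.
det = 86.
disc = trace^2 - 4*det = 441 - 4*86 = 97.
sqrt(97) ≈ 9.848858.
lam_min = (21 - sqrt(97))/2 ≈ (21 - 9.848858)/2 = 5.575571 ≈ 5.5756.

5.5756


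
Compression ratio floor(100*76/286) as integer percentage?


100*m/n = 100*76/286 ≈ 26.5734.
floor = 26.

26


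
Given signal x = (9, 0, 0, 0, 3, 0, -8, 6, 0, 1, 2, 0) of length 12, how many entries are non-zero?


Non-zero positions: [0, 4, 6, 7, 9, 10].
Sparsity = 6.

6


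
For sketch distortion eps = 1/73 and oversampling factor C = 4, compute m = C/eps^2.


1/eps = 73.
(1/eps)^2 = 5329.
m = 4*5329 = 21316.

21316


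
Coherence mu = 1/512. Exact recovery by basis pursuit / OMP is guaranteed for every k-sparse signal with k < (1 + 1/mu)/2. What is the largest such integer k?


1/mu = 512.
1 + 1/mu = 513.
(1 + 1/mu)/2 = 256.5 is not an integer, so k_max = floor(256.5) = 256.

256


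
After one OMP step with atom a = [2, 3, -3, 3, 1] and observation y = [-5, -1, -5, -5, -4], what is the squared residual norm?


a^T a = 32.
a^T y = -17.
coeff = -17/32 = -17/32.
||r||^2 = 2655/32.

2655/32


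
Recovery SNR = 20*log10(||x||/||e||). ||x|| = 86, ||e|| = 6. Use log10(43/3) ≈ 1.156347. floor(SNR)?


||x||/||e|| = 86/6 = 43/3.
log10(43/3) ≈ 1.156347.
20*log10(||x||/||e||) ≈ 20*1.156347 = 23.12694.
floor(23.12694) = 23.

23


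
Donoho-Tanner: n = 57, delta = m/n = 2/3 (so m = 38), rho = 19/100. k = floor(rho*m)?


m = 2/3*57 = 38.
rho = 19/100.
rho*m = 19/100*38 = 7.22.
k = floor(7.22) = 7.

7


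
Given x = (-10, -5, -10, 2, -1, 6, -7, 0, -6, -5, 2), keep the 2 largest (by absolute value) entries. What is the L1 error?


Sorted |x_i| descending: [10, 10, 7, 6, 6, 5, 5, 2, 2, 1, 0]
Keep top 2: [10, 10]
Tail entries: [7, 6, 6, 5, 5, 2, 2, 1, 0]
L1 error = sum of tail = 34.

34


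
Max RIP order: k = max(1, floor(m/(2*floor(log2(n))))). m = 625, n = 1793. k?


floor(log2(1793)) = 10.
2*10 = 20.
m/(2*floor(log2(n))) = 625/20 ≈ 31.25.
floor = 31.
k = max(1, 31) = 31.

31


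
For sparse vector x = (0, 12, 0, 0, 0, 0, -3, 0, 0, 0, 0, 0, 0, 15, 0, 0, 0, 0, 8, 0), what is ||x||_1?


Non-zero entries: [(1, 12), (6, -3), (13, 15), (18, 8)]
Absolute values: [12, 3, 15, 8]
||x||_1 = sum = 38.

38


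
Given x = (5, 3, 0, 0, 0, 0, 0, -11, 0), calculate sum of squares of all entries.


Non-zero entries: [(0, 5), (1, 3), (7, -11)]
Squares: [25, 9, 121]
||x||_2^2 = sum = 155.

155


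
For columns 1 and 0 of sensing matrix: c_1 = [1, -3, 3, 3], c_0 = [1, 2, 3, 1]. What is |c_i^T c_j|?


Inner product: 1*1 + -3*2 + 3*3 + 3*1
Products: [1, -6, 9, 3]
Sum = 7.
|dot| = 7.

7


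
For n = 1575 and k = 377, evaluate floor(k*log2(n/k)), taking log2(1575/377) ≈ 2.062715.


log2(n/k) = log2(1575/377) ≈ 2.062715.
k*log2(n/k) ≈ 377*2.062715 = 777.643555.
floor(777.643555) = 777.

777


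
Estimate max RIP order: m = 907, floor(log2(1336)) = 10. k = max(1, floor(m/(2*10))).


floor(log2(1336)) = 10.
2*10 = 20.
m/(2*floor(log2(n))) = 907/20 ≈ 45.35.
floor = 45.
k = max(1, 45) = 45.

45


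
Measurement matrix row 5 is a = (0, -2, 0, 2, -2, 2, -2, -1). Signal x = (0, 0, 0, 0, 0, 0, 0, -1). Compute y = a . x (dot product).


Non-zero terms: ['-1*-1']
Products: [1]
y = sum = 1.

1


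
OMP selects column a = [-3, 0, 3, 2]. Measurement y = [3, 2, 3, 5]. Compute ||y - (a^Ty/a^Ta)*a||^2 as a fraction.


a^T a = 22.
a^T y = 10.
coeff = 10/22 = 5/11.
||r||^2 = 467/11.

467/11


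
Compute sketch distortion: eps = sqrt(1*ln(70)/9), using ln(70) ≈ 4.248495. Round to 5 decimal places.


ln(70) ≈ 4.248495.
1*ln(N)/m ≈ 1*4.248495/9 ≈ 0.472055.
eps = sqrt(0.472055) ≈ 0.6870626 ≈ 0.68706.

0.68706


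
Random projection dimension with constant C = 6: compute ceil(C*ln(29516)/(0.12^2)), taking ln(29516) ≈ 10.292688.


ln(29516) ≈ 10.292688.
eps^2 = 0.12^2 = 0.0144.
C*ln(N)/eps^2 ≈ 6*10.292688/0.0144 ≈ 4288.62.
m = ceil(4288.62) = 4289.

4289


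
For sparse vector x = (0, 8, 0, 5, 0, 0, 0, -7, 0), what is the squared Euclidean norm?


Non-zero entries: [(1, 8), (3, 5), (7, -7)]
Squares: [64, 25, 49]
||x||_2^2 = sum = 138.

138


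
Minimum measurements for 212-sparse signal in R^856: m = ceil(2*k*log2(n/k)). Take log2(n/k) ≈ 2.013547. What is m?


log2(n/k) = log2(856/212) ≈ 2.013547.
2*k*log2(n/k) ≈ 2*212*2.013547 = 853.743928.
m = ceil(853.743928) = 854.

854


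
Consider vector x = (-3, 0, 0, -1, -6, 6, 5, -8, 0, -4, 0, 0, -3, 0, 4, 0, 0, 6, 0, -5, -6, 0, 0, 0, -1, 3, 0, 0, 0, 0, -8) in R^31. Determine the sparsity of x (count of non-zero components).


Non-zero positions: [0, 3, 4, 5, 6, 7, 9, 12, 14, 17, 19, 20, 24, 25, 30].
Sparsity = 15.

15


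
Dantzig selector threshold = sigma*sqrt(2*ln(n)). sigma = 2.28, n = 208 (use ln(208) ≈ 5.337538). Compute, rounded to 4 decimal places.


ln(208) ≈ 5.337538.
2*ln(n) ≈ 10.675076.
sqrt(2*ln(n)) ≈ sqrt(10.675076) ≈ 3.267273.
threshold ≈ 2.28*3.267273 = 7.44938244 ≈ 7.4494.

7.4494


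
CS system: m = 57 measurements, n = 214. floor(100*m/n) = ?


100*m/n = 100*57/214 ≈ 26.6355.
floor = 26.

26


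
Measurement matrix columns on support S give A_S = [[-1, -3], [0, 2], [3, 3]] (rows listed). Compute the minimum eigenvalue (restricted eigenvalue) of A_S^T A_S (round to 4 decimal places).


A_S^T A_S = [[10, 12], [12, 22]].
trace = 32.
det = 76.
disc = trace^2 - 4*det = 1024 - 4*76 = 720.
sqrt(720) ≈ 26.832816.
lam_min = (32 - sqrt(720))/2 ≈ (32 - 26.832816)/2 = 2.583592 ≈ 2.5836.

2.5836


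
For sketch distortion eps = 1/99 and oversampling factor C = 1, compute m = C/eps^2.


1/eps = 99.
(1/eps)^2 = 9801.
m = 1*9801 = 9801.

9801


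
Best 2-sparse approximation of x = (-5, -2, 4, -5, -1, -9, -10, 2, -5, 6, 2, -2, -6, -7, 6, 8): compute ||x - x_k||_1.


Sorted |x_i| descending: [10, 9, 8, 7, 6, 6, 6, 5, 5, 5, 4, 2, 2, 2, 2, 1]
Keep top 2: [10, 9]
Tail entries: [8, 7, 6, 6, 6, 5, 5, 5, 4, 2, 2, 2, 2, 1]
L1 error = sum of tail = 61.

61


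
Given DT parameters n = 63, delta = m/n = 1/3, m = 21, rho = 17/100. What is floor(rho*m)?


m = 1/3*63 = 21.
rho = 17/100.
rho*m = 17/100*21 = 3.57.
k = floor(3.57) = 3.

3


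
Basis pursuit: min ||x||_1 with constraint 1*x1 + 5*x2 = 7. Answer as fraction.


Axis intercepts:
  x1 = 7, x2 = 0: L1 = 7
  x1 = 0, x2 = 7/5: L1 = 7/5
x* = (0, 7/5)
||x*||_1 = 7/5.

7/5


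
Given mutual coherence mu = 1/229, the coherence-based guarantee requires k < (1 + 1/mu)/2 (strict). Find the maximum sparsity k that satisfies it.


1/mu = 229.
1 + 1/mu = 230.
(1 + 1/mu)/2 = 115 is an integer and the inequality is strict, so k_max = 115 - 1 = 114.

114


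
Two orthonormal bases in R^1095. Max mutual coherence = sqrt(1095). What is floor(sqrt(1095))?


33^2 = 1089 <= 1095 < 1156 = 34^2, so 33 <= sqrt(1095) < 34.
floor(sqrt(1095)) = 33.

33


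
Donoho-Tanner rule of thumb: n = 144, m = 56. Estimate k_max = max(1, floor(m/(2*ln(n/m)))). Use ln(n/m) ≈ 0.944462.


n/m = 144/56 = 18/7.
ln(n/m) ≈ 0.944462.
2*ln(n/m) ≈ 1.888924.
m/(2*ln(n/m)) ≈ 56/1.888924 ≈ 29.6465.
floor = 29.
k_max = max(1, 29) = 29.

29


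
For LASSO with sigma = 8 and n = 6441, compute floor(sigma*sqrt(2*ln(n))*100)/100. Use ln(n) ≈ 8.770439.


ln(6441) ≈ 8.770439.
2*ln(n) ≈ 17.540878.
sqrt(2*ln(n)) ≈ sqrt(17.540878) ≈ 4.188183.
lambda ≈ 8*4.188183 = 33.505464.
floor(lambda*100)/100 = 33.50.

33.50
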